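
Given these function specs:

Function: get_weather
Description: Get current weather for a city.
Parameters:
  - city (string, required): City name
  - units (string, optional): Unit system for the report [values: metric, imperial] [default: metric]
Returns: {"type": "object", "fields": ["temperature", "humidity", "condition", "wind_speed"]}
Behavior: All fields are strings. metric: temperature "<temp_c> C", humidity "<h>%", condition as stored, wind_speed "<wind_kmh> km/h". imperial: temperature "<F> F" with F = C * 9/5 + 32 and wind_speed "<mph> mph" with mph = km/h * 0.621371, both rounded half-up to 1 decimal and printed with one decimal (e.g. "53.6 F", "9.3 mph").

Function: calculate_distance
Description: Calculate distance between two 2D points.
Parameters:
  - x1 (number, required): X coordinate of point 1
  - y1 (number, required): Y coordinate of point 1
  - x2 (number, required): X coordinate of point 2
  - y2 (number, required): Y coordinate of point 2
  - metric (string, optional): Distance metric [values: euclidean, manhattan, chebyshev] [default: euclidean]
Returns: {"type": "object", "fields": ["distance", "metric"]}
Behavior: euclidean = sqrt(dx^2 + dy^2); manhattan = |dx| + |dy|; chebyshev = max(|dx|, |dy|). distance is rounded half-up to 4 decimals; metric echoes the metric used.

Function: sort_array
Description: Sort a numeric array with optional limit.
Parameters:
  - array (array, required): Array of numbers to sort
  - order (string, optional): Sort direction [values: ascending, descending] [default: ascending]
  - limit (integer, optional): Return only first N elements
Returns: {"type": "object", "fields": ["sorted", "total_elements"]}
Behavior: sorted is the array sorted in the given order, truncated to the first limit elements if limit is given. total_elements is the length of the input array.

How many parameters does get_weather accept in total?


Parameters of get_weather: city (required), units (optional)
Total:
2


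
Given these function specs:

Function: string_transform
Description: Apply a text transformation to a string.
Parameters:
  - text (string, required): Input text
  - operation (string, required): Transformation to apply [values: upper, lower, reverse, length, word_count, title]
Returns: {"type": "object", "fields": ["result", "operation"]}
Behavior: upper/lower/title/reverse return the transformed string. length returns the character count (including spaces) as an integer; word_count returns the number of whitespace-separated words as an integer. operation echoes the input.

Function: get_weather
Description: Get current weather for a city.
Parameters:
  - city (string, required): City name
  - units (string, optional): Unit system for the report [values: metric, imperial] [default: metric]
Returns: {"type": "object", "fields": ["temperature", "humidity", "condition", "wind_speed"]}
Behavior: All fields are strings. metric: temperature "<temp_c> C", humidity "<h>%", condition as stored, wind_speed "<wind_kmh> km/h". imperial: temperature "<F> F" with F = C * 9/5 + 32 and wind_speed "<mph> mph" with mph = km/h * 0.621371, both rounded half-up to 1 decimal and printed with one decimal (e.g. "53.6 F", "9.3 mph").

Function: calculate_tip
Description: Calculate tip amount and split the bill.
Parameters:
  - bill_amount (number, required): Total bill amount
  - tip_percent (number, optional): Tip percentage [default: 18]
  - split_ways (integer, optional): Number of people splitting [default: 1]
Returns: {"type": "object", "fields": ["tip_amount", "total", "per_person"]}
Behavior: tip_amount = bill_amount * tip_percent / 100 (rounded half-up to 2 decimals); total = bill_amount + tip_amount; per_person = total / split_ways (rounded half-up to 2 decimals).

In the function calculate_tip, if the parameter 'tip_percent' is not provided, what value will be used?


The calculate_tip spec declares:
  - tip_percent (number, optional): Tip percentage [default: 18]
Default:
18


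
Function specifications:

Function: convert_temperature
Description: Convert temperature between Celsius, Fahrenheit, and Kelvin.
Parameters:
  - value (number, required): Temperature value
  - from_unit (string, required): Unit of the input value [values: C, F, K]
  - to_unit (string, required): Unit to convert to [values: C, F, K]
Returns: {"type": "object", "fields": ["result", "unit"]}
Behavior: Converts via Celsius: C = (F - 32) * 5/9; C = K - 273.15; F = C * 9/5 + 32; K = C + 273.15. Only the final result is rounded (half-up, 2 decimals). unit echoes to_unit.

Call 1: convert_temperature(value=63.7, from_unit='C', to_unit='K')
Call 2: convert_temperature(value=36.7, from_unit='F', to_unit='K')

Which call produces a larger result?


Call 1:
  Input already in C: 63.7
  To K: 63.7 + 273.15 = 336.85
  Round to 2 decimals: 336.85
  -> 336.85 K
Call 2:
  To C: (36.7 - 32) * 5/9 = 2.611111
  To K: 2.611111 + 273.15 = 275.761111
  Round to 2 decimals: 275.76
  -> 275.76 K
Call 1 (336.85 K)


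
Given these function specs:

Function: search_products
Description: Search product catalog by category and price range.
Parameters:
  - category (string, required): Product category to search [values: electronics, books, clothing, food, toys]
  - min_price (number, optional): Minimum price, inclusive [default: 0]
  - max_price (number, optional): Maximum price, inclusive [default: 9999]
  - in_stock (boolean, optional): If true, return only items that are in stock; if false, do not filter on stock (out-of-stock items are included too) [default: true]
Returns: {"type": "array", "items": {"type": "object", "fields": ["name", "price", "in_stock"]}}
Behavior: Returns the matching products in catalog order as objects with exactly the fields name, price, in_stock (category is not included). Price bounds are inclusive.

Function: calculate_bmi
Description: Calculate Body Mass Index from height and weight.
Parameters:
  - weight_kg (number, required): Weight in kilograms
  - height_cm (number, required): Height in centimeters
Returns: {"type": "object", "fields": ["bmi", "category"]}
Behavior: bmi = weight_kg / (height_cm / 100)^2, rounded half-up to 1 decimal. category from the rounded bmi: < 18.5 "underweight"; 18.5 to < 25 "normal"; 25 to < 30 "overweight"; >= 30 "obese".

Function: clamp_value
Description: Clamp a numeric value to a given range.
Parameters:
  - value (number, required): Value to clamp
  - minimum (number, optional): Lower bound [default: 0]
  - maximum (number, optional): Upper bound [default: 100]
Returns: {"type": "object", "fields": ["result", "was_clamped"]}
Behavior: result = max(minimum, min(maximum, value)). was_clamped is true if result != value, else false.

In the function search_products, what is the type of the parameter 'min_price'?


The search_products spec declares:
  - min_price (number, optional): Minimum price, inclusive [default: 0]
Type:
number


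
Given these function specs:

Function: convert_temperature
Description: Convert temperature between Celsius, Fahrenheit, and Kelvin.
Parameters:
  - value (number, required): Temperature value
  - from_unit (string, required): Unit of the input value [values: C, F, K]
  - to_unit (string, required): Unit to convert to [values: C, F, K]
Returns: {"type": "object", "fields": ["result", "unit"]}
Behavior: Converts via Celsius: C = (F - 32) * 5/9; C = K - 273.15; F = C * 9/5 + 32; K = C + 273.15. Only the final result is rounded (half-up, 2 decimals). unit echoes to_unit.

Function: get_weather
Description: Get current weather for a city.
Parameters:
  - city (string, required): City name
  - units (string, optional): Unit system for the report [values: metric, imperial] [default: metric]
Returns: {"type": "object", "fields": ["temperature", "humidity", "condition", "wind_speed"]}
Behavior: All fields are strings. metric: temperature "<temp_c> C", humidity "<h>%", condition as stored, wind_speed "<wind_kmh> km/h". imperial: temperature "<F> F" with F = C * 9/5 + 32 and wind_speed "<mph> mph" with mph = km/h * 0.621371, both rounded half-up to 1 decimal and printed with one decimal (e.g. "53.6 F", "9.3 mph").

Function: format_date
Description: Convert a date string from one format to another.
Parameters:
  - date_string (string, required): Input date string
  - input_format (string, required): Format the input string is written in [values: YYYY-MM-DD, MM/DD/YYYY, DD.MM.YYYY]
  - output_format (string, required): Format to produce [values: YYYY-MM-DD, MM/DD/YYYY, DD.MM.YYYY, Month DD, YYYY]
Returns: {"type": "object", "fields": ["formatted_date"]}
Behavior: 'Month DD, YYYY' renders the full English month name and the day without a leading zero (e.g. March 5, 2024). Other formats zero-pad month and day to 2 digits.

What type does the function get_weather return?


The get_weather spec declares Returns: {"type": "object", "fields": ["temperature", "humidity", "condition", "wind_speed"]}
Type:
object


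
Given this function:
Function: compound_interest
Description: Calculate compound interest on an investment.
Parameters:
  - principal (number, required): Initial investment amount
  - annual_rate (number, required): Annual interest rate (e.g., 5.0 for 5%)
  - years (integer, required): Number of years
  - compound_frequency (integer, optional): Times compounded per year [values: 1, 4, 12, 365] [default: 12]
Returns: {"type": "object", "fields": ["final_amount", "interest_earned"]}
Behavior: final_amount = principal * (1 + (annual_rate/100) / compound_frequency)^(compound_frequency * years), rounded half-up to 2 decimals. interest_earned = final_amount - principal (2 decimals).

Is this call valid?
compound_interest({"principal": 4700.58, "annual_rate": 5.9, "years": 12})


Checking all required parameters present and types match... All valid.
Valid


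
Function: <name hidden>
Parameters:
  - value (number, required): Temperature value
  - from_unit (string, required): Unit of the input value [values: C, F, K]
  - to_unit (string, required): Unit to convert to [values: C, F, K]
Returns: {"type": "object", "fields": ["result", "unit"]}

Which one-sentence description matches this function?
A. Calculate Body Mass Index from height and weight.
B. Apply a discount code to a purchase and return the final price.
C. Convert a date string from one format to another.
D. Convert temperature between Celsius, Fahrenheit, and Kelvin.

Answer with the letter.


Parameters value, from_unit, to_unit and return ["result", "unit"] fit: Convert temperature between Celsius, Fahrenheit, and Kelvin.
D


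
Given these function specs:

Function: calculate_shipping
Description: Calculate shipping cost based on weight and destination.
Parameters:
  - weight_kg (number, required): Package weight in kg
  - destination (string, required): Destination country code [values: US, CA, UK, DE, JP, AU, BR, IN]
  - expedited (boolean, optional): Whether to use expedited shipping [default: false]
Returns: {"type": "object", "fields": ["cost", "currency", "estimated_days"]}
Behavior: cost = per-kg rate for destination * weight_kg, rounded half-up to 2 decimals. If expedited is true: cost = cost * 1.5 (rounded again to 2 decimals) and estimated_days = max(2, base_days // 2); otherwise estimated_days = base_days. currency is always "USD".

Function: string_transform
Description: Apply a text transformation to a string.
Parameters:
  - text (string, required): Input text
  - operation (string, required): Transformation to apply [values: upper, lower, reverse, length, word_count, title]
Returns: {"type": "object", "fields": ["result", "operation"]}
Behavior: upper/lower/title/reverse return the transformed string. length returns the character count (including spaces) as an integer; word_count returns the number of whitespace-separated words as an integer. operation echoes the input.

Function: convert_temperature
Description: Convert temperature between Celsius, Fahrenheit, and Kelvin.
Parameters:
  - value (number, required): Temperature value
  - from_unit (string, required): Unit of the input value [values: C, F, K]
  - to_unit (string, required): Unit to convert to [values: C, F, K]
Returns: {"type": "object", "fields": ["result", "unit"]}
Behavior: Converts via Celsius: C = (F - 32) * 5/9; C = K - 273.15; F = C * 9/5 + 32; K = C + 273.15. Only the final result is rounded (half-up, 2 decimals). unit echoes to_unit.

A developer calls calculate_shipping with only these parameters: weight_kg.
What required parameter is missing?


Required parameters: weight_kg, destination
Provided: weight_kg
Missing: destination
destination


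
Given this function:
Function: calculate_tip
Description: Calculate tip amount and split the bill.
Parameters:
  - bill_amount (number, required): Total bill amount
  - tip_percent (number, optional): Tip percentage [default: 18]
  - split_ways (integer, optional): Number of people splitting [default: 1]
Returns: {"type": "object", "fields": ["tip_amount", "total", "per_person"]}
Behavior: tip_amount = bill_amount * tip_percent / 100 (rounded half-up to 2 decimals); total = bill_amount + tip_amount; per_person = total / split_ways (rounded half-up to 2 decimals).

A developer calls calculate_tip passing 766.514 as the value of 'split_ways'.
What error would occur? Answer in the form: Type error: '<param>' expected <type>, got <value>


Spec: 'split_ways' is declared as integer; 766.514 is a non-integer number.
Type error: 'split_ways' expected integer, got 766.514


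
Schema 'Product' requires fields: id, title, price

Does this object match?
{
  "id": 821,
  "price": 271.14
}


Checking required fields...
Missing: title
Invalid - missing required field 'title'


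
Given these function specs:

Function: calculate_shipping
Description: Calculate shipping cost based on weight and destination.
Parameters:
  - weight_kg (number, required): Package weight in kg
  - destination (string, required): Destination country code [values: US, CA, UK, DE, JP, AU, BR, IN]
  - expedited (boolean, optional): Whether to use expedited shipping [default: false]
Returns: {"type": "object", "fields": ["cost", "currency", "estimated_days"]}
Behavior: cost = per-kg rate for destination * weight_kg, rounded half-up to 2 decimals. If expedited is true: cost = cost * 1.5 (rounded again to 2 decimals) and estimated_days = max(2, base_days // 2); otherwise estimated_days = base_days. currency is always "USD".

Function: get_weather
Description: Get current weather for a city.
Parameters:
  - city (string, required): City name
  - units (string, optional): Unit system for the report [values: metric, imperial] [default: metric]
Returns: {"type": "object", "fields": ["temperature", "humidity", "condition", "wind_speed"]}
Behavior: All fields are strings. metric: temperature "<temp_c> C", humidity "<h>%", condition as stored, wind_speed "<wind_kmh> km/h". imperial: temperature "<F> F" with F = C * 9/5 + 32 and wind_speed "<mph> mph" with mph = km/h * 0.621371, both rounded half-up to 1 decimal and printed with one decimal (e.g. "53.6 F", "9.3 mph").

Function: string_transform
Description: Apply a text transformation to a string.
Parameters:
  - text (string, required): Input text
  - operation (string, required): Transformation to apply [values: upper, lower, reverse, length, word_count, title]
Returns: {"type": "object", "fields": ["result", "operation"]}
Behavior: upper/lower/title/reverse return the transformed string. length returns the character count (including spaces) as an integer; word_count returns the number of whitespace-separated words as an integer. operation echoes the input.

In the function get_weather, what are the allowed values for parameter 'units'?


The get_weather spec declares:
  - units (string, optional): Unit system for the report [values: metric, imperial] [default: metric]
Allowed values:
metric, imperial


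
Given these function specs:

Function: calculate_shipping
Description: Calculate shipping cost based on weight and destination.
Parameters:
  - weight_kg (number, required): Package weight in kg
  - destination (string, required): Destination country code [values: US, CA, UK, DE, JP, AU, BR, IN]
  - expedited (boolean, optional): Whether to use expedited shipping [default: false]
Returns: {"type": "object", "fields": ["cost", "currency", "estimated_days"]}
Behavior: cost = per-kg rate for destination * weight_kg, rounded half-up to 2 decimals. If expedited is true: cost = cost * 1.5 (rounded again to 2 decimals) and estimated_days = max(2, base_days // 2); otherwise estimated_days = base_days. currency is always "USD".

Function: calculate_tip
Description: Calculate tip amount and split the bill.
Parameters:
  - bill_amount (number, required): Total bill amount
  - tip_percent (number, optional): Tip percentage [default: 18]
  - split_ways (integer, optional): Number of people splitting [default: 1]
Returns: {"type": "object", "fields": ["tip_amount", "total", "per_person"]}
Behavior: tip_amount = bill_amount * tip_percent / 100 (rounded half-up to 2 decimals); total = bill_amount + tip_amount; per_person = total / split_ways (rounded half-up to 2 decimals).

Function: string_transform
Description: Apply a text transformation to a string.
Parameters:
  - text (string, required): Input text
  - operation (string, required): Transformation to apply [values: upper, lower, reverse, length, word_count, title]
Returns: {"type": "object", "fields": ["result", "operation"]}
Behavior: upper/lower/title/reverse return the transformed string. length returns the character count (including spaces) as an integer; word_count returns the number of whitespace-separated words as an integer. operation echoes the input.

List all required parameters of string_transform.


Parameters of string_transform and their required/optional flag:
  text: required
  operation: required
operation, text


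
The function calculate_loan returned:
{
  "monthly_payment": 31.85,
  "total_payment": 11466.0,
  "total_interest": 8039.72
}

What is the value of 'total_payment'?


11466.0


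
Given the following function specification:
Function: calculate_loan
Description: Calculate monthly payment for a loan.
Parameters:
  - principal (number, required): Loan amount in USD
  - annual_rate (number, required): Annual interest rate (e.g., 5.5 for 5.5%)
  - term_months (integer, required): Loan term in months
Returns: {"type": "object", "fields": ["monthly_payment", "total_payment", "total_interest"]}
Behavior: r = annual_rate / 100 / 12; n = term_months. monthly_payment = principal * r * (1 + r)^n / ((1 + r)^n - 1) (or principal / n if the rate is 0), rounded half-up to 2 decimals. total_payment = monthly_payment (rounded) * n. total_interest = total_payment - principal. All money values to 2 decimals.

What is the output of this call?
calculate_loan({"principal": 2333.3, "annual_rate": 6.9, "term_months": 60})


r = 6.9 / 100 / 12 = 0.00575 (keep full precision)
(1 + r)^60 = 1.41059544
monthly_payment = 2333.3 * 0.00575 * 1.41059544 / (1.41059544 - 1) = 46.09213 -> 46.09
total_payment = 46.09 * 60 = 2765.40
total_interest = 2765.40 - 2333.30 = 432.10
Output:
{"monthly_payment": 46.09, "total_payment": 2765.4, "total_interest": 432.1}


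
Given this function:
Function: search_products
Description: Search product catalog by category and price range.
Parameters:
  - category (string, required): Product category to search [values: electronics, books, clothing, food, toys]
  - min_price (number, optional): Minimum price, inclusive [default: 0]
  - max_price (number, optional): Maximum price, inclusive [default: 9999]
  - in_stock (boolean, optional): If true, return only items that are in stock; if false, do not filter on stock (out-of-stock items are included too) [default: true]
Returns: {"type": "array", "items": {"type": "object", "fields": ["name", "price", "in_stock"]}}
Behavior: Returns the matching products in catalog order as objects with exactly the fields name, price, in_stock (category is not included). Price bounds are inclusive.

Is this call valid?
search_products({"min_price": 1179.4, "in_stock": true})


Checking required parameters...
Missing required parameter: category
Invalid - missing required parameter 'category'


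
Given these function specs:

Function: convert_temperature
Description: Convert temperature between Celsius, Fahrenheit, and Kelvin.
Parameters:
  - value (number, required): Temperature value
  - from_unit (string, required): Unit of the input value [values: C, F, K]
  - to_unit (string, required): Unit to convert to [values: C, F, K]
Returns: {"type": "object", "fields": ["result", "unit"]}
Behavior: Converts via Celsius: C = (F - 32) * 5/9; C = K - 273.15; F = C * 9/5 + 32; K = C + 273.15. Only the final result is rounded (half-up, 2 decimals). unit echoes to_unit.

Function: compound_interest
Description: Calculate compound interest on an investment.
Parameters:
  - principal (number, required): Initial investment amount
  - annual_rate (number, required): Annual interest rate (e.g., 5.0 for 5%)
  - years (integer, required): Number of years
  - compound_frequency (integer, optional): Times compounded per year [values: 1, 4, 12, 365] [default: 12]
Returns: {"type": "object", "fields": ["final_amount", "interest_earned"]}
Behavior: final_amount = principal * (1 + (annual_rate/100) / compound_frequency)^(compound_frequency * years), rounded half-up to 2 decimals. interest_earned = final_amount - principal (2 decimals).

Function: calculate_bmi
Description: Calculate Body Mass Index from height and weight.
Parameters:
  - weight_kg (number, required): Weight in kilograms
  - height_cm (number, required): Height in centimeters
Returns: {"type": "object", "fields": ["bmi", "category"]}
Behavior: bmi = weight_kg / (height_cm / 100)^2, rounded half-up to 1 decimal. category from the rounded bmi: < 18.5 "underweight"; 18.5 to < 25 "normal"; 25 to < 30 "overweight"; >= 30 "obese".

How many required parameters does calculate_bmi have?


Parameters of calculate_bmi: weight_kg (required), height_cm (required)
Required count:
2


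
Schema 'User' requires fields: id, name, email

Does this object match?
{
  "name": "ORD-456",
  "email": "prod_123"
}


Checking required fields...
Missing: id
Invalid - missing required field 'id'


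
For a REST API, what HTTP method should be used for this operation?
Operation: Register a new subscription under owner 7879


GET = read, POST = create, PUT = update/replace, DELETE = remove
This operation is a create.
POST


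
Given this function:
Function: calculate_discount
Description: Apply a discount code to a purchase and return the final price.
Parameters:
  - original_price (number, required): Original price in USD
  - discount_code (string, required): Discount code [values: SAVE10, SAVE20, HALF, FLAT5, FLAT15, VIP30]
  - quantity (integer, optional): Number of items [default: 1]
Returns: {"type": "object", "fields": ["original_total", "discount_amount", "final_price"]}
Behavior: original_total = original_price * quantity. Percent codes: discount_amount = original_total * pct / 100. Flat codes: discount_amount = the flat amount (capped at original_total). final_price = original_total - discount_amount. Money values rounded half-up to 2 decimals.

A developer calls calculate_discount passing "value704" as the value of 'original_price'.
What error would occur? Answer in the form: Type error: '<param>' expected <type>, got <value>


Spec: 'original_price' is declared as number; "value704" is a string.
Type error: 'original_price' expected number, got "value704"


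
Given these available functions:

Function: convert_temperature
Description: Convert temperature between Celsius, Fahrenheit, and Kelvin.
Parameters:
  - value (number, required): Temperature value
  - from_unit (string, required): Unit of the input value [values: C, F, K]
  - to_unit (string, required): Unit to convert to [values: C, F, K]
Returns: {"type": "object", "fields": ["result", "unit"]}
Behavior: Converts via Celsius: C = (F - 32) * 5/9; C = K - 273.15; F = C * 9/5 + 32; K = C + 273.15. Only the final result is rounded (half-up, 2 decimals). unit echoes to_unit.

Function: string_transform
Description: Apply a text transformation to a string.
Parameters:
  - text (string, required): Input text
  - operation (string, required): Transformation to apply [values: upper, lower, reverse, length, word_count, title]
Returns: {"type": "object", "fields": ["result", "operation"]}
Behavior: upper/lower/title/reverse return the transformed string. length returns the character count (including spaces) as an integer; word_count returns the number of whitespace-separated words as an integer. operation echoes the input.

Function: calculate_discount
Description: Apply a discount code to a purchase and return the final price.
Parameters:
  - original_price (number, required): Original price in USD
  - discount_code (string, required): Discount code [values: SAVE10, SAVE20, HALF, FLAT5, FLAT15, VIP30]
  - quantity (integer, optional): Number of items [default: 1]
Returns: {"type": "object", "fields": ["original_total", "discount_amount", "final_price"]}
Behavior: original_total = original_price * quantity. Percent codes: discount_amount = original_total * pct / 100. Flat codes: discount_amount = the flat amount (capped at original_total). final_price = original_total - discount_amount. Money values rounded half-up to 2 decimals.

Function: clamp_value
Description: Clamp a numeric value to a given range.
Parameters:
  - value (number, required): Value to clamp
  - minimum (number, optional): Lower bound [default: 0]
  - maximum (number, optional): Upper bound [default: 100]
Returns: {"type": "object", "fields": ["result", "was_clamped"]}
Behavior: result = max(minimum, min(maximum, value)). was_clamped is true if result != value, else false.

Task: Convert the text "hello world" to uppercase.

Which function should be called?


The task needs a function whose description is: Apply a text transformation to a string.
string_transform


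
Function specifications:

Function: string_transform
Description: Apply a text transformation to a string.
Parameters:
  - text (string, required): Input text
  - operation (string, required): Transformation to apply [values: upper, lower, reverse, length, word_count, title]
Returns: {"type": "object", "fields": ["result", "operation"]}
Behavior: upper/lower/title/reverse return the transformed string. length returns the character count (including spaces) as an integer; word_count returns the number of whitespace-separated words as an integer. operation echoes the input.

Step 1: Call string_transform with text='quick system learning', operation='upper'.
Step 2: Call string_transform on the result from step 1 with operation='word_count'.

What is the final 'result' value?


Step 1: string_transform(text='quick system learning', operation='upper')
  -> result = 'QUICK SYSTEM LEARNING'
Step 2: string_transform(text='QUICK SYSTEM LEARNING', operation='word_count')
  words: QUICK, SYSTEM, LEARNING -> 3
  -> result = 3
3


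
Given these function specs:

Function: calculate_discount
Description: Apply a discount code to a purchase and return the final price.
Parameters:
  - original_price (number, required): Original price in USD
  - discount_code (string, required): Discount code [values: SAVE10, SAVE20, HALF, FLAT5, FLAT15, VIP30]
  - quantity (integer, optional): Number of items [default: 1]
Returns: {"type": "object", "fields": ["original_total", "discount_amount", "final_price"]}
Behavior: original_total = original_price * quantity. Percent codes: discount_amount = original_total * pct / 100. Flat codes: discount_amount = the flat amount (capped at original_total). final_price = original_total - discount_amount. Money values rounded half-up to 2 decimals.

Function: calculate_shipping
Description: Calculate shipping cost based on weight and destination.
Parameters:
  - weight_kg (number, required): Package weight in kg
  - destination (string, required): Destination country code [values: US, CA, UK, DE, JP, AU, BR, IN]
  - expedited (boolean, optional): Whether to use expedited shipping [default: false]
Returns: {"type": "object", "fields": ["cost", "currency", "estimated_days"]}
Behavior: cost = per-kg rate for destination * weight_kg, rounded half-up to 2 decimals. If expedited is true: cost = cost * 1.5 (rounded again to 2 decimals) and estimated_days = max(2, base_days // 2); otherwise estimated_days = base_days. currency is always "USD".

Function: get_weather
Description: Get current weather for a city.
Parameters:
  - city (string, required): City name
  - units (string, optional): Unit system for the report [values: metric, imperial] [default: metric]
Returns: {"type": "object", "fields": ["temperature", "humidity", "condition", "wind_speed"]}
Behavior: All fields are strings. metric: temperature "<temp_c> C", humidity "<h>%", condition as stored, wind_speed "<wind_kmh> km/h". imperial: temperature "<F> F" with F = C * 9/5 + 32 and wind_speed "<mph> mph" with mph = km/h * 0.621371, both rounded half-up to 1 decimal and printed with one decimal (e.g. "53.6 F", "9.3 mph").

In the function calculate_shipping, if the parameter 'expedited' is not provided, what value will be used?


The calculate_shipping spec declares:
  - expedited (boolean, optional): Whether to use expedited shipping [default: false]
Default:
false


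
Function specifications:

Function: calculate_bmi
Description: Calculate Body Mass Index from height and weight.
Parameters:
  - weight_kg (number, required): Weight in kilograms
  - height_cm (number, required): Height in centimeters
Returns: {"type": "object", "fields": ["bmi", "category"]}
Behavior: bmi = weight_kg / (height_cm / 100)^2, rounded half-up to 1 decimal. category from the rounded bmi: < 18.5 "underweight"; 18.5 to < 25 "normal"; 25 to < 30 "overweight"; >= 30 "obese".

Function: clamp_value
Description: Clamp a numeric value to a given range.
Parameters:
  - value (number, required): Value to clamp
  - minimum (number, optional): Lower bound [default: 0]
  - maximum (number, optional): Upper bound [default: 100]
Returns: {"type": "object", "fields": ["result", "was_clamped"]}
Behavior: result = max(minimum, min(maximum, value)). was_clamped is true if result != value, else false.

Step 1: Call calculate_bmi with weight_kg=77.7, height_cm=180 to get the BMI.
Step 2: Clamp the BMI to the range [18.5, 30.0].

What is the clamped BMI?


Step 1: calculate_bmi(weight_kg=77.7, height_cm=180)
  height_m = 180 / 100 = 1.8
  bmi = 77.7 / 1.8^2 = 77.7 / 3.24 = 23.981481 -> 24.0
  18.5 <= 24.0 < 25 -> normal
  -> bmi = 24.0
Step 2: clamp_value(value=24.0, minimum=18.5, maximum=30.0)
  result = max(18.5, min(30.0, 24.0)) = max(18.5, 24.0) = 24.0
  was_clamped = (24.0 != 24.0) = false
  -> result = 24.0
24.0


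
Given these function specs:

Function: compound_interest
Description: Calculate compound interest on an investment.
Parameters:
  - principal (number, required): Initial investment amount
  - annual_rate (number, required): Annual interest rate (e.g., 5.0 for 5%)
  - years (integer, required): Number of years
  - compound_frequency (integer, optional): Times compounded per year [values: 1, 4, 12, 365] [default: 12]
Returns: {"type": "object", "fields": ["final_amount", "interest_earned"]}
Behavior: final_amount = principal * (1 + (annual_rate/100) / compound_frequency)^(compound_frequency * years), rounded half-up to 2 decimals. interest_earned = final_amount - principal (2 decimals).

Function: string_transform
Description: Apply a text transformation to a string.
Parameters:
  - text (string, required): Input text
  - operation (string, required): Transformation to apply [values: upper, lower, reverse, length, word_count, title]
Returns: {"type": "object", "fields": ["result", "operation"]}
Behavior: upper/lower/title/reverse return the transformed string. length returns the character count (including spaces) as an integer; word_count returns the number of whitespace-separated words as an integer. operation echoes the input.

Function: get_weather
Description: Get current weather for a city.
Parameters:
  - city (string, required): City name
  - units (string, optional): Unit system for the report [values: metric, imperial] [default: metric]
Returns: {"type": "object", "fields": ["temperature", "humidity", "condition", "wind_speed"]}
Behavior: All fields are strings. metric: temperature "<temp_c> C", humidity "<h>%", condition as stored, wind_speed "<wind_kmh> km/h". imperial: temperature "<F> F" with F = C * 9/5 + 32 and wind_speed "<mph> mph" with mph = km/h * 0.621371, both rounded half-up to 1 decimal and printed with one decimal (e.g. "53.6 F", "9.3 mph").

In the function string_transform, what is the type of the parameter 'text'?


The string_transform spec declares:
  - text (string, required): Input text
Type:
string


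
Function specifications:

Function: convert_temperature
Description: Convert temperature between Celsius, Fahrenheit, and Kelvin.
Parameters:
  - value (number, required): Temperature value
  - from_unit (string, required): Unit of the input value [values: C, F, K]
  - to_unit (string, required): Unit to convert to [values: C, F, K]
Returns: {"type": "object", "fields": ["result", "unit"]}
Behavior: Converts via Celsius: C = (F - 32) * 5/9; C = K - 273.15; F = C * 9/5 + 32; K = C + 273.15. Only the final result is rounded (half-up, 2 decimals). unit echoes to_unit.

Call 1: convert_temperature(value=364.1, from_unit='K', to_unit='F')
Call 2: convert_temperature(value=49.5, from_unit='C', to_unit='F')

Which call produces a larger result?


Call 1:
  To C: 364.1 - 273.15 = 90.95
  To F: 90.95 * 9/5 + 32 = 195.71
  Round to 2 decimals: 195.71
  -> 195.71 F
Call 2:
  Input already in C: 49.5
  To F: 49.5 * 9/5 + 32 = 121.1
  Round to 2 decimals: 121.1
  -> 121.1 F
Call 1 (195.71 F)


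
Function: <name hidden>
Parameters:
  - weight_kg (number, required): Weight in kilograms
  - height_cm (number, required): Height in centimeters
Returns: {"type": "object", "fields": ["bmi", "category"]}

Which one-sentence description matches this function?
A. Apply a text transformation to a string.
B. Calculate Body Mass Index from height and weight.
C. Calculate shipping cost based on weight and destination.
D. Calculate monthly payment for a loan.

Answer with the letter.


Parameters weight_kg, height_cm and return ["bmi", "category"] fit: Calculate Body Mass Index from height and weight.
B


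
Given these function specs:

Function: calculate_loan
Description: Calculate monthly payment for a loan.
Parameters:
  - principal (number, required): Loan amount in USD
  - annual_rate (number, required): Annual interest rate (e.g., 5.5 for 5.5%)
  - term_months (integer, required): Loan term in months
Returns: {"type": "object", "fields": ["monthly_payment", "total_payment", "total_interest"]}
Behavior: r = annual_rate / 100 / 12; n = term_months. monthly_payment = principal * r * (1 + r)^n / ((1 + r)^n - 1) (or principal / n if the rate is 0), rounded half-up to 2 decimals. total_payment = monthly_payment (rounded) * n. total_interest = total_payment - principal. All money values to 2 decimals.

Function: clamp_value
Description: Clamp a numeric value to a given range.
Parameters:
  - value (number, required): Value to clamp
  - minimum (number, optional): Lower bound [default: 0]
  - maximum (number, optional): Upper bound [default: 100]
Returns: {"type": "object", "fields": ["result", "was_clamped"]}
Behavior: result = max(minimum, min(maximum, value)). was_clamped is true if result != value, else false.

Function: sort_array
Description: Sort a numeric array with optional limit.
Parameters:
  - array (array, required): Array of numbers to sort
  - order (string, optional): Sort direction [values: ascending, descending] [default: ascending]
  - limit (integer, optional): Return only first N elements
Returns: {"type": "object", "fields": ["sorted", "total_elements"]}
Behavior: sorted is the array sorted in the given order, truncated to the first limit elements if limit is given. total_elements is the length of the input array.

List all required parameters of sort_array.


Parameters of sort_array and their required/optional flag:
  array: required
  order: optional
  limit: optional
array


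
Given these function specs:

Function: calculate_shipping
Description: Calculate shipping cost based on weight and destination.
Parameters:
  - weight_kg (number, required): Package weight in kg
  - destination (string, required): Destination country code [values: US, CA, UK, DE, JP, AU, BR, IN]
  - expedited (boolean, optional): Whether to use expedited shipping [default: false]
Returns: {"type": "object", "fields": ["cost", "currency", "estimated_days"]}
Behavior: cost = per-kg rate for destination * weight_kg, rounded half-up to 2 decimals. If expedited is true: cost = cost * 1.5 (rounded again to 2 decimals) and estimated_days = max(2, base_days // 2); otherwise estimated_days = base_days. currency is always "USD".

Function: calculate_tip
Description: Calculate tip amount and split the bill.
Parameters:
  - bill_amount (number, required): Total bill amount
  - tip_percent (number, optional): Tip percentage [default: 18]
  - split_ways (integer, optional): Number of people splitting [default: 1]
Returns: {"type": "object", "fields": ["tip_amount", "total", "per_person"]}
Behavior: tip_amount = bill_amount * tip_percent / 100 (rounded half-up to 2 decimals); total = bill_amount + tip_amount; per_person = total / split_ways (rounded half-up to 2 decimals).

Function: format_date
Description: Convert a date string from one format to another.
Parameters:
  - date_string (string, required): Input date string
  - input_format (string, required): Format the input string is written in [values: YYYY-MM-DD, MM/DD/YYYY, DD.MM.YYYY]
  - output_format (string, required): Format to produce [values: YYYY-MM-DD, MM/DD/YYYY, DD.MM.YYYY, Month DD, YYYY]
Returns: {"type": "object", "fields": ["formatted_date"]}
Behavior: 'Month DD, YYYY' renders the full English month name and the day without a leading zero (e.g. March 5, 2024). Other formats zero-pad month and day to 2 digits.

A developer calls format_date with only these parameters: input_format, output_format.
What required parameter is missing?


Required parameters: date_string, input_format, output_format
Provided: input_format, output_format
Missing: date_string
date_string


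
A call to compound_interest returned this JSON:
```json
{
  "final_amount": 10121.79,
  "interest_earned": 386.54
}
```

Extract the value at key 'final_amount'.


10121.79


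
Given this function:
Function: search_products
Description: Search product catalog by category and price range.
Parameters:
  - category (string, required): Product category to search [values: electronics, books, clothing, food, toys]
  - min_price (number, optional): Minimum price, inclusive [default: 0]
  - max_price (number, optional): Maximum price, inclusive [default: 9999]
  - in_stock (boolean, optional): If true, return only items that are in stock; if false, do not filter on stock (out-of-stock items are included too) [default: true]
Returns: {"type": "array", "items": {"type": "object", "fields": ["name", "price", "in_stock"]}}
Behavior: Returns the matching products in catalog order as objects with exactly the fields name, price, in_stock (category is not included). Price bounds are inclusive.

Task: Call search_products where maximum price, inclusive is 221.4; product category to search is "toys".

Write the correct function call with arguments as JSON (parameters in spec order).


Mapping each described value to its parameter name:
  'Maximum price, inclusive' -> max_price = 221.4
  'Product category to search' -> category = "toys"
search_products({"category": "toys", "max_price": 221.4})


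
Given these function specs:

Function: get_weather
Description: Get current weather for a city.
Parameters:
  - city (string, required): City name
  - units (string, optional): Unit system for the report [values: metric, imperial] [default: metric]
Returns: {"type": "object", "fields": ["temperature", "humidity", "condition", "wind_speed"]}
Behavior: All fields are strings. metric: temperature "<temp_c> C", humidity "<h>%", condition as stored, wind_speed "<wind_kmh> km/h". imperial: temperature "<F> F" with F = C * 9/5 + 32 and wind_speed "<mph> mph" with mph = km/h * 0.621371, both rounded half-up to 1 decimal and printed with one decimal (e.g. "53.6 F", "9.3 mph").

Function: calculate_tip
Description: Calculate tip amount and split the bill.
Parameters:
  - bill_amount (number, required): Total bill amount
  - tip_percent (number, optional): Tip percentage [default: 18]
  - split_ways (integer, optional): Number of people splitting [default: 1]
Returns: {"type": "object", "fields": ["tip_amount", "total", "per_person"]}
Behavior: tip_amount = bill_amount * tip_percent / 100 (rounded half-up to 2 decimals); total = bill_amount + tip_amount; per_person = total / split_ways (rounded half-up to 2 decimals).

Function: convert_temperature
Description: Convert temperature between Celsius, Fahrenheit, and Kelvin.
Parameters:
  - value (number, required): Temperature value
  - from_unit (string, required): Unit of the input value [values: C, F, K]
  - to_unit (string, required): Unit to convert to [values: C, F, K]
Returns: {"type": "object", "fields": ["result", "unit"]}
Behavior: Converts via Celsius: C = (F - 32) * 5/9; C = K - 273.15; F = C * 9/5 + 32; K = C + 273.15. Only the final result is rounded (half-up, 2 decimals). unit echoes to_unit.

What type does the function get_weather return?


The get_weather spec declares Returns: {"type": "object", "fields": ["temperature", "humidity", "condition", "wind_speed"]}
Type:
object
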